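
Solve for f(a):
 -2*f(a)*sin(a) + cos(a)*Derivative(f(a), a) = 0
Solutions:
 f(a) = C1/cos(a)^2


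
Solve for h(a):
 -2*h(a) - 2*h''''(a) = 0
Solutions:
 h(a) = (C1*sin(sqrt(2)*a/2) + C2*cos(sqrt(2)*a/2))*exp(-sqrt(2)*a/2) + (C3*sin(sqrt(2)*a/2) + C4*cos(sqrt(2)*a/2))*exp(sqrt(2)*a/2)


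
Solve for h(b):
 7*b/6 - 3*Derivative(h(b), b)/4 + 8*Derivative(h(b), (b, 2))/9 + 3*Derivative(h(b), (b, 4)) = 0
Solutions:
 h(b) = C1 + C2*exp(b*(-(729 + sqrt(564209))^(1/3) + 32/(729 + sqrt(564209))^(1/3))/36)*sin(sqrt(3)*b*(32/(729 + sqrt(564209))^(1/3) + (729 + sqrt(564209))^(1/3))/36) + C3*exp(b*(-(729 + sqrt(564209))^(1/3) + 32/(729 + sqrt(564209))^(1/3))/36)*cos(sqrt(3)*b*(32/(729 + sqrt(564209))^(1/3) + (729 + sqrt(564209))^(1/3))/36) + C4*exp(-b*(-(729 + sqrt(564209))^(1/3) + 32/(729 + sqrt(564209))^(1/3))/18) + 7*b^2/9 + 448*b/243


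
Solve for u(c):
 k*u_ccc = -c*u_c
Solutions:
 u(c) = C1 + Integral(C2*airyai(c*(-1/k)^(1/3)) + C3*airybi(c*(-1/k)^(1/3)), c)


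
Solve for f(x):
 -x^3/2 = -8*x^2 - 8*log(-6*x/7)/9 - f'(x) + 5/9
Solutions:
 f(x) = C1 + x^4/8 - 8*x^3/3 - 8*x*log(-x)/9 + x*(-8*log(6) + 13 + 8*log(7))/9


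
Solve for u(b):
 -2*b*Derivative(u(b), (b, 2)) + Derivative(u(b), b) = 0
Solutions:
 u(b) = C1 + C2*b^(3/2)


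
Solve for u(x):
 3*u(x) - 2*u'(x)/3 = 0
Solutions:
 u(x) = C1*exp(9*x/2)


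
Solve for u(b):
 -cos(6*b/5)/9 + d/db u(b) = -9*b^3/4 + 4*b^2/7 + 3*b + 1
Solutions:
 u(b) = C1 - 9*b^4/16 + 4*b^3/21 + 3*b^2/2 + b + 5*sin(6*b/5)/54


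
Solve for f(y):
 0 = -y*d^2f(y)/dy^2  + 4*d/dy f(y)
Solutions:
 f(y) = C1 + C2*y^5


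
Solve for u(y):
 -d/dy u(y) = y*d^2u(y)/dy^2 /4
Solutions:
 u(y) = C1 + C2/y^3


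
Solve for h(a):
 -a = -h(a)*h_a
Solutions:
 h(a) = -sqrt(C1 + a^2)
 h(a) = sqrt(C1 + a^2)


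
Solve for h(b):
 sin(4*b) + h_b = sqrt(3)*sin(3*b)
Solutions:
 h(b) = C1 - sqrt(3)*cos(3*b)/3 + cos(4*b)/4


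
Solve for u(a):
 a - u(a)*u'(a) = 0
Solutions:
 u(a) = -sqrt(C1 + a^2)
 u(a) = sqrt(C1 + a^2)


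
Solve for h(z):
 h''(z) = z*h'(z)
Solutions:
 h(z) = C1 + C2*erfi(sqrt(2)*z/2)


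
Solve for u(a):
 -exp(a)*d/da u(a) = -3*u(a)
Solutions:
 u(a) = C1*exp(-3*exp(-a))


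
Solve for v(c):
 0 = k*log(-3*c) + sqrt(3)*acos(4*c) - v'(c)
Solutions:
 v(c) = C1 + c*k*(log(-c) - 1) + c*k*log(3) + sqrt(3)*(c*acos(4*c) - sqrt(1 - 16*c^2)/4)


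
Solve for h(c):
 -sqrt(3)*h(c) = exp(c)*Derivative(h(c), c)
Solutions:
 h(c) = C1*exp(sqrt(3)*exp(-c))


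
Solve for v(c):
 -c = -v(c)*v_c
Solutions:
 v(c) = -sqrt(C1 + c^2)
 v(c) = sqrt(C1 + c^2)


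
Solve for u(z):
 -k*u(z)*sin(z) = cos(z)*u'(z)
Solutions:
 u(z) = C1*exp(k*log(cos(z)))


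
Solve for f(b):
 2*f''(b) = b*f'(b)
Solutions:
 f(b) = C1 + C2*erfi(b/2)


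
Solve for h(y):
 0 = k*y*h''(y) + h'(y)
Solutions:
 h(y) = C1 + y^(((re(k) - 1)*re(k) + im(k)^2)/(re(k)^2 + im(k)^2))*(C2*sin(log(y)*Abs(im(k))/(re(k)^2 + im(k)^2)) + C3*cos(log(y)*im(k)/(re(k)^2 + im(k)^2)))


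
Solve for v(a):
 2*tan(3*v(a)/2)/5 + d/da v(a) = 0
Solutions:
 v(a) = -2*asin(C1*exp(-3*a/5))/3 + 2*pi/3
 v(a) = 2*asin(C1*exp(-3*a/5))/3


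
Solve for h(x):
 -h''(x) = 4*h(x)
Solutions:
 h(x) = C1*sin(2*x) + C2*cos(2*x)


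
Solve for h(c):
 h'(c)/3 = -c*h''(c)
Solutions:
 h(c) = C1 + C2*c^(2/3)


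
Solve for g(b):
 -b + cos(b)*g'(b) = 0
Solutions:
 g(b) = C1 + Integral(b/cos(b), b)


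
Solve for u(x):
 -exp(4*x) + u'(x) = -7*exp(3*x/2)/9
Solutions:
 u(x) = C1 - 14*exp(3*x/2)/27 + exp(4*x)/4


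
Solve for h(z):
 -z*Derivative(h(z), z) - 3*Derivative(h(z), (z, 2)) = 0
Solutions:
 h(z) = C1 + C2*erf(sqrt(6)*z/6)


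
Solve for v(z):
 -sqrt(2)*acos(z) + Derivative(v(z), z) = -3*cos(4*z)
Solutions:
 v(z) = C1 + sqrt(2)*(z*acos(z) - sqrt(1 - z^2)) - 3*sin(4*z)/4


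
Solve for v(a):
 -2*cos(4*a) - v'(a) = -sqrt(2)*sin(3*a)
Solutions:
 v(a) = C1 - sin(4*a)/2 - sqrt(2)*cos(3*a)/3


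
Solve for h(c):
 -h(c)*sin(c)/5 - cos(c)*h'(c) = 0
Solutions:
 h(c) = C1*cos(c)^(1/5)


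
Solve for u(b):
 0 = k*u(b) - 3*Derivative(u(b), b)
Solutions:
 u(b) = C1*exp(b*k/3)


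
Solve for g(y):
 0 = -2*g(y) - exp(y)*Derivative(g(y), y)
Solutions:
 g(y) = C1*exp(2*exp(-y))


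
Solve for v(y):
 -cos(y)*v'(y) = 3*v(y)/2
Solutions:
 v(y) = C1*(sin(y) - 1)^(3/4)/(sin(y) + 1)^(3/4)


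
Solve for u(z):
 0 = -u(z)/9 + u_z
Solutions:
 u(z) = C1*exp(z/9)


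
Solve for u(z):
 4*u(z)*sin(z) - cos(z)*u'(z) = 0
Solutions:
 u(z) = C1/cos(z)^4


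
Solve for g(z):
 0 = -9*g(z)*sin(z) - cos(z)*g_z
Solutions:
 g(z) = C1*cos(z)^9


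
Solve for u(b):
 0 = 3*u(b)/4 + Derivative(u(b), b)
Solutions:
 u(b) = C1*exp(-3*b/4)


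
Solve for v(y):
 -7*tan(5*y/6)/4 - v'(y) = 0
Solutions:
 v(y) = C1 + 21*log(cos(5*y/6))/10


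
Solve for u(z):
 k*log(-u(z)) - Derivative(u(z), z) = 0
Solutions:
 -li(-u(z)) = C1 + k*z


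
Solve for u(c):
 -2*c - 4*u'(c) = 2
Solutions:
 u(c) = C1 - c^2/4 - c/2


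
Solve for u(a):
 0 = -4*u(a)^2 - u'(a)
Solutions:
 u(a) = 1/(C1 + 4*a)


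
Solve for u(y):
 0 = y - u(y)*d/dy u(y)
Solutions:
 u(y) = -sqrt(C1 + y^2)
 u(y) = sqrt(C1 + y^2)


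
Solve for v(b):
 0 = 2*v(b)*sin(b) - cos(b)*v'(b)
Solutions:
 v(b) = C1/cos(b)^2


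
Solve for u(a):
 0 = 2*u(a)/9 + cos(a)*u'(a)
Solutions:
 u(a) = C1*(sin(a) - 1)^(1/9)/(sin(a) + 1)^(1/9)


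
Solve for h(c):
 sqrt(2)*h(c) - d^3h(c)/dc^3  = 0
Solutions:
 h(c) = C3*exp(2^(1/6)*c) + (C1*sin(2^(1/6)*sqrt(3)*c/2) + C2*cos(2^(1/6)*sqrt(3)*c/2))*exp(-2^(1/6)*c/2)


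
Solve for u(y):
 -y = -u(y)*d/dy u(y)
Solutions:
 u(y) = -sqrt(C1 + y^2)
 u(y) = sqrt(C1 + y^2)


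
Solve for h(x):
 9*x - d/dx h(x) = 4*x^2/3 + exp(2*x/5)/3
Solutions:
 h(x) = C1 - 4*x^3/9 + 9*x^2/2 - 5*exp(2*x/5)/6


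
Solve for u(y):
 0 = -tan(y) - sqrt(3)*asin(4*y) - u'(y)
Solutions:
 u(y) = C1 - sqrt(3)*(y*asin(4*y) + sqrt(1 - 16*y^2)/4) + log(cos(y))


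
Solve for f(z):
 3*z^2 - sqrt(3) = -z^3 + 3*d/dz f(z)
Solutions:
 f(z) = C1 + z^4/12 + z^3/3 - sqrt(3)*z/3


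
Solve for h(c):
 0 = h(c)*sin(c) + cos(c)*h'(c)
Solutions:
 h(c) = C1*cos(c)


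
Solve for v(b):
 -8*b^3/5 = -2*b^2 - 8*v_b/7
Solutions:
 v(b) = C1 + 7*b^4/20 - 7*b^3/12


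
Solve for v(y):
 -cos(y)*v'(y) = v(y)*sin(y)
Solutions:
 v(y) = C1*cos(y)


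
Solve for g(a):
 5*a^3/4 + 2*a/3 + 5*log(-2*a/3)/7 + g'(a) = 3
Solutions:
 g(a) = C1 - 5*a^4/16 - a^2/3 - 5*a*log(-a)/7 + a*(-5*log(2) + 5*log(3) + 26)/7


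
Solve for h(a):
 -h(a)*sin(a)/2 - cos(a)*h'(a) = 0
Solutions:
 h(a) = C1*sqrt(cos(a))


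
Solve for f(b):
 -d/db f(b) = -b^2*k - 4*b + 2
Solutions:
 f(b) = C1 + b^3*k/3 + 2*b^2 - 2*b


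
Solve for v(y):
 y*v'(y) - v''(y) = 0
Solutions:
 v(y) = C1 + C2*erfi(sqrt(2)*y/2)


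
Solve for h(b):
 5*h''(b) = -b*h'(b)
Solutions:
 h(b) = C1 + C2*erf(sqrt(10)*b/10)


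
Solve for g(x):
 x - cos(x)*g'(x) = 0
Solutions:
 g(x) = C1 + Integral(x/cos(x), x)


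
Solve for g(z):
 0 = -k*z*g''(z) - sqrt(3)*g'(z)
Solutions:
 g(z) = C1 + z^(((re(k) - sqrt(3))*re(k) + im(k)^2)/(re(k)^2 + im(k)^2))*(C2*sin(sqrt(3)*log(z)*Abs(im(k))/(re(k)^2 + im(k)^2)) + C3*cos(sqrt(3)*log(z)*im(k)/(re(k)^2 + im(k)^2)))


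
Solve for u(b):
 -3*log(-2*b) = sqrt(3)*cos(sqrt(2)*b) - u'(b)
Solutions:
 u(b) = C1 + 3*b*log(-b) - 3*b + 3*b*log(2) + sqrt(6)*sin(sqrt(2)*b)/2


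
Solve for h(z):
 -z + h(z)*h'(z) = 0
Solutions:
 h(z) = -sqrt(C1 + z^2)
 h(z) = sqrt(C1 + z^2)


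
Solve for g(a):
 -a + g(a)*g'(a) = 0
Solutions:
 g(a) = -sqrt(C1 + a^2)
 g(a) = sqrt(C1 + a^2)


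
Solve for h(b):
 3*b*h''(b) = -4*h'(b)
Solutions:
 h(b) = C1 + C2/b^(1/3)


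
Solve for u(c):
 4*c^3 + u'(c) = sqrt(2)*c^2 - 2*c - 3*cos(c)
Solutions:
 u(c) = C1 - c^4 + sqrt(2)*c^3/3 - c^2 - 3*sin(c)


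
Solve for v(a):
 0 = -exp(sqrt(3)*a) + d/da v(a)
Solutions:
 v(a) = C1 + sqrt(3)*exp(sqrt(3)*a)/3


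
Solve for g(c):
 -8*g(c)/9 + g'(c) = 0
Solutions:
 g(c) = C1*exp(8*c/9)


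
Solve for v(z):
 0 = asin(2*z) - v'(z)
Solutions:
 v(z) = C1 + z*asin(2*z) + sqrt(1 - 4*z^2)/2


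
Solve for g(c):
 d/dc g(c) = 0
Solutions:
 g(c) = C1


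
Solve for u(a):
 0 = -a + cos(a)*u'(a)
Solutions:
 u(a) = C1 + Integral(a/cos(a), a)


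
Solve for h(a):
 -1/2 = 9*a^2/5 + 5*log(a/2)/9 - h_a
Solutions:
 h(a) = C1 + 3*a^3/5 + 5*a*log(a)/9 - 5*a*log(2)/9 - a/18


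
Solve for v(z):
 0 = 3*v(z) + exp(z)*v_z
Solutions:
 v(z) = C1*exp(3*exp(-z))


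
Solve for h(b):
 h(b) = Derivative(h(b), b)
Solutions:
 h(b) = C1*exp(b)


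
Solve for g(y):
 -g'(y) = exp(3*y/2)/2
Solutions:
 g(y) = C1 - exp(3*y/2)/3


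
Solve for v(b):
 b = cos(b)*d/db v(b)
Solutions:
 v(b) = C1 + Integral(b/cos(b), b)


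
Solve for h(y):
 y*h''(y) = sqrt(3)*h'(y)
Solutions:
 h(y) = C1 + C2*y^(1 + sqrt(3))


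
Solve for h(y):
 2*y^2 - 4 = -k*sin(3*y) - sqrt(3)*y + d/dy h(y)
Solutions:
 h(y) = C1 - k*cos(3*y)/3 + 2*y^3/3 + sqrt(3)*y^2/2 - 4*y


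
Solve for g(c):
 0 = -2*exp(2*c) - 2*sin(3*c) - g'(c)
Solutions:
 g(c) = C1 - exp(2*c) + 2*cos(3*c)/3


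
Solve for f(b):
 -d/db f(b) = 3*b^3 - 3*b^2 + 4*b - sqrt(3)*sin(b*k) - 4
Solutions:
 f(b) = C1 - 3*b^4/4 + b^3 - 2*b^2 + 4*b - sqrt(3)*cos(b*k)/k


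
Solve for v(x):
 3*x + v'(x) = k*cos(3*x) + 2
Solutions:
 v(x) = C1 + k*sin(3*x)/3 - 3*x^2/2 + 2*x


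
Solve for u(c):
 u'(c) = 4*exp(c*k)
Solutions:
 u(c) = C1 + 4*exp(c*k)/k


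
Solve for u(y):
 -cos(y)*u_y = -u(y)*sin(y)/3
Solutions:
 u(y) = C1/cos(y)^(1/3)


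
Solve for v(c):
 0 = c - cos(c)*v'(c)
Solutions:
 v(c) = C1 + Integral(c/cos(c), c)


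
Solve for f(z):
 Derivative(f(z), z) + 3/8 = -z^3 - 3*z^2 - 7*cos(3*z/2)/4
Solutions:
 f(z) = C1 - z^4/4 - z^3 - 3*z/8 - 7*sin(3*z/2)/6


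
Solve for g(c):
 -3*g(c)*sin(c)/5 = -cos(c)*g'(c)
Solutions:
 g(c) = C1/cos(c)^(3/5)


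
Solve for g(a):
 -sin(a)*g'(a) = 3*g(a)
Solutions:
 g(a) = C1*(cos(a) + 1)^(3/2)/(cos(a) - 1)^(3/2)


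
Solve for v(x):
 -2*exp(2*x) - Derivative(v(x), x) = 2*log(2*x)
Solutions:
 v(x) = C1 - 2*x*log(x) + 2*x*(1 - log(2)) - exp(2*x)


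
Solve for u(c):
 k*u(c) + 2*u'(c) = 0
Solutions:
 u(c) = C1*exp(-c*k/2)


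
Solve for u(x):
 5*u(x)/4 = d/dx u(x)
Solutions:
 u(x) = C1*exp(5*x/4)


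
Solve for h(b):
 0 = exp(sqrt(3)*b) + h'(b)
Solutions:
 h(b) = C1 - sqrt(3)*exp(sqrt(3)*b)/3


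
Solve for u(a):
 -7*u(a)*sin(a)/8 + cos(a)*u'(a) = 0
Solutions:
 u(a) = C1/cos(a)^(7/8)


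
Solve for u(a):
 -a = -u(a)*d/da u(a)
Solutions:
 u(a) = -sqrt(C1 + a^2)
 u(a) = sqrt(C1 + a^2)


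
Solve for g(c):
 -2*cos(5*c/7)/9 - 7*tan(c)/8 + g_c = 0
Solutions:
 g(c) = C1 - 7*log(cos(c))/8 + 14*sin(5*c/7)/45


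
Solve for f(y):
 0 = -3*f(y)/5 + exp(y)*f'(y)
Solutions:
 f(y) = C1*exp(-3*exp(-y)/5)


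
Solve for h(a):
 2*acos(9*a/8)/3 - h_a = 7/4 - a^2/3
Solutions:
 h(a) = C1 + a^3/9 + 2*a*acos(9*a/8)/3 - 7*a/4 - 2*sqrt(64 - 81*a^2)/27


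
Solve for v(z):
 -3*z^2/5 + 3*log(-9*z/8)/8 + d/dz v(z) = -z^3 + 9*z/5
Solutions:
 v(z) = C1 - z^4/4 + z^3/5 + 9*z^2/10 - 3*z*log(-z)/8 + 3*z*(-2*log(3) + 1 + 3*log(2))/8


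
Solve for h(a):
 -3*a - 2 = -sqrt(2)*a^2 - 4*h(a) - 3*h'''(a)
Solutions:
 h(a) = C3*exp(-6^(2/3)*a/3) - sqrt(2)*a^2/4 + 3*a/4 + (C1*sin(2^(2/3)*3^(1/6)*a/2) + C2*cos(2^(2/3)*3^(1/6)*a/2))*exp(6^(2/3)*a/6) + 1/2


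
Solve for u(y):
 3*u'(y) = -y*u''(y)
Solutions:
 u(y) = C1 + C2/y^2


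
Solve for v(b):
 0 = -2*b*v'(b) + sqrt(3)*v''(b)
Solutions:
 v(b) = C1 + C2*erfi(3^(3/4)*b/3)


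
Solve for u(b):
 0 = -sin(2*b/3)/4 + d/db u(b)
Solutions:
 u(b) = C1 - 3*cos(2*b/3)/8


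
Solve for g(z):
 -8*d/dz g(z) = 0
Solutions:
 g(z) = C1


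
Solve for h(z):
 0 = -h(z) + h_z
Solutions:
 h(z) = C1*exp(z)


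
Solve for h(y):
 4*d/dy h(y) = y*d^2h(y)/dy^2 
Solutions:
 h(y) = C1 + C2*y^5


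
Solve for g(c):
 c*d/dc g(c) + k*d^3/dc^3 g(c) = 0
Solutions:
 g(c) = C1 + Integral(C2*airyai(c*(-1/k)^(1/3)) + C3*airybi(c*(-1/k)^(1/3)), c)


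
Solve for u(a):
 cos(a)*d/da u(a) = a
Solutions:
 u(a) = C1 + Integral(a/cos(a), a)


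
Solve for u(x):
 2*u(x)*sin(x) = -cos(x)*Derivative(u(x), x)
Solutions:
 u(x) = C1*cos(x)^2


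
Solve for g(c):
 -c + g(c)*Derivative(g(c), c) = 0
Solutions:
 g(c) = -sqrt(C1 + c^2)
 g(c) = sqrt(C1 + c^2)


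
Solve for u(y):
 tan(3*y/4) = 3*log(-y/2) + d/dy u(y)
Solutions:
 u(y) = C1 - 3*y*log(-y) + 3*y*log(2) + 3*y - 4*log(cos(3*y/4))/3


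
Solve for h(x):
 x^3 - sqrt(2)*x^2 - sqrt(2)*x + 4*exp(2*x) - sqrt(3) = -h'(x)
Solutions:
 h(x) = C1 - x^4/4 + sqrt(2)*x^3/3 + sqrt(2)*x^2/2 + sqrt(3)*x - 2*exp(2*x)


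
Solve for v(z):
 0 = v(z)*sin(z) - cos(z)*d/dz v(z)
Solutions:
 v(z) = C1/cos(z)


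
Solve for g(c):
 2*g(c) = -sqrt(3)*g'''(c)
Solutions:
 g(c) = C3*exp(-2^(1/3)*3^(5/6)*c/3) + (C1*sin(6^(1/3)*c/2) + C2*cos(6^(1/3)*c/2))*exp(2^(1/3)*3^(5/6)*c/6)


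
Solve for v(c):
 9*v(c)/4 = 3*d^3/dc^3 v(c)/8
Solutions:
 v(c) = C3*exp(6^(1/3)*c) + (C1*sin(2^(1/3)*3^(5/6)*c/2) + C2*cos(2^(1/3)*3^(5/6)*c/2))*exp(-6^(1/3)*c/2)


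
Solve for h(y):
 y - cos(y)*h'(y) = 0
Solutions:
 h(y) = C1 + Integral(y/cos(y), y)


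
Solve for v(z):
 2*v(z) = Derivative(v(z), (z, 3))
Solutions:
 v(z) = C3*exp(2^(1/3)*z) + (C1*sin(2^(1/3)*sqrt(3)*z/2) + C2*cos(2^(1/3)*sqrt(3)*z/2))*exp(-2^(1/3)*z/2)


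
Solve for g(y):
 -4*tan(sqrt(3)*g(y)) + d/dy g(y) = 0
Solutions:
 g(y) = sqrt(3)*(pi - asin(C1*exp(4*sqrt(3)*y)))/3
 g(y) = sqrt(3)*asin(C1*exp(4*sqrt(3)*y))/3


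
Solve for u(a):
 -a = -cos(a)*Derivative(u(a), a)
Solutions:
 u(a) = C1 + Integral(a/cos(a), a)


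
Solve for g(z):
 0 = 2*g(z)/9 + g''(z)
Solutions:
 g(z) = C1*sin(sqrt(2)*z/3) + C2*cos(sqrt(2)*z/3)


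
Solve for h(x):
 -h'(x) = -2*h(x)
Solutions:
 h(x) = C1*exp(2*x)


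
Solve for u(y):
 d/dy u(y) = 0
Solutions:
 u(y) = C1


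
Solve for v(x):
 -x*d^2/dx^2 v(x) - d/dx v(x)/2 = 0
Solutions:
 v(x) = C1 + C2*sqrt(x)


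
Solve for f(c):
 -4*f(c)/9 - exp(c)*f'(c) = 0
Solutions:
 f(c) = C1*exp(4*exp(-c)/9)


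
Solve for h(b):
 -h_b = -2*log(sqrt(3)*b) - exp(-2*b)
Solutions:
 h(b) = C1 + 2*b*log(b) + b*(-2 + log(3)) - exp(-2*b)/2


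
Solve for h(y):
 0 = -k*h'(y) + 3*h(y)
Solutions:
 h(y) = C1*exp(3*y/k)


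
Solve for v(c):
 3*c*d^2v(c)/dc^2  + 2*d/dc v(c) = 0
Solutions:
 v(c) = C1 + C2*c^(1/3)


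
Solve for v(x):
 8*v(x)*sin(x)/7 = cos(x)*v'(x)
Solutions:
 v(x) = C1/cos(x)^(8/7)


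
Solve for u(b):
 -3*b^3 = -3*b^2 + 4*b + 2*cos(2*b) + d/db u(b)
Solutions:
 u(b) = C1 - 3*b^4/4 + b^3 - 2*b^2 - sin(2*b)


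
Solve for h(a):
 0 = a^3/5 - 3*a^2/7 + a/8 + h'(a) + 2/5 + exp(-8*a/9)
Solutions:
 h(a) = C1 - a^4/20 + a^3/7 - a^2/16 - 2*a/5 + 9*exp(-8*a/9)/8


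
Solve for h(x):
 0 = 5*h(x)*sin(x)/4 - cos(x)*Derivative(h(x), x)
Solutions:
 h(x) = C1/cos(x)^(5/4)


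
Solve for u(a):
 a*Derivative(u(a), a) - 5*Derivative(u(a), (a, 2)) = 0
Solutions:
 u(a) = C1 + C2*erfi(sqrt(10)*a/10)


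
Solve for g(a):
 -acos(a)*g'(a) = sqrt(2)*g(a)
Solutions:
 g(a) = C1*exp(-sqrt(2)*Integral(1/acos(a), a))


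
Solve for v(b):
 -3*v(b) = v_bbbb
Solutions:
 v(b) = (C1*sin(sqrt(2)*3^(1/4)*b/2) + C2*cos(sqrt(2)*3^(1/4)*b/2))*exp(-sqrt(2)*3^(1/4)*b/2) + (C3*sin(sqrt(2)*3^(1/4)*b/2) + C4*cos(sqrt(2)*3^(1/4)*b/2))*exp(sqrt(2)*3^(1/4)*b/2)


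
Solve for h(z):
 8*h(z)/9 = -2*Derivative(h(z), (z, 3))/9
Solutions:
 h(z) = C3*exp(-2^(2/3)*z) + (C1*sin(2^(2/3)*sqrt(3)*z/2) + C2*cos(2^(2/3)*sqrt(3)*z/2))*exp(2^(2/3)*z/2)


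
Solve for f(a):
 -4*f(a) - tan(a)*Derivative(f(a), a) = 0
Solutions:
 f(a) = C1/sin(a)^4


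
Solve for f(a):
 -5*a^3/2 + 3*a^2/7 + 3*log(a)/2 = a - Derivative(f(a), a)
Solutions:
 f(a) = C1 + 5*a^4/8 - a^3/7 + a^2/2 - 3*a*log(a)/2 + 3*a/2


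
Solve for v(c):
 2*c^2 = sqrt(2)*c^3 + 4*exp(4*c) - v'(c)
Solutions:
 v(c) = C1 + sqrt(2)*c^4/4 - 2*c^3/3 + exp(4*c)


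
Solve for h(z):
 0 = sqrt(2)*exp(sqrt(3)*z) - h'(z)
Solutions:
 h(z) = C1 + sqrt(6)*exp(sqrt(3)*z)/3


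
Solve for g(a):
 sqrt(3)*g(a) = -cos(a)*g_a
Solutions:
 g(a) = C1*(sin(a) - 1)^(sqrt(3)/2)/(sin(a) + 1)^(sqrt(3)/2)


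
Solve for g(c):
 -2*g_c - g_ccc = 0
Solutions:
 g(c) = C1 + C2*sin(sqrt(2)*c) + C3*cos(sqrt(2)*c)


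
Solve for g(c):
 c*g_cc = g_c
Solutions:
 g(c) = C1 + C2*c^2


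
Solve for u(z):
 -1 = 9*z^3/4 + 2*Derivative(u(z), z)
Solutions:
 u(z) = C1 - 9*z^4/32 - z/2


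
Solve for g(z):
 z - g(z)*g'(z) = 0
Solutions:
 g(z) = -sqrt(C1 + z^2)
 g(z) = sqrt(C1 + z^2)


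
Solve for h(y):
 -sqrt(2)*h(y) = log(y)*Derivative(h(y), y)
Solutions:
 h(y) = C1*exp(-sqrt(2)*li(y))


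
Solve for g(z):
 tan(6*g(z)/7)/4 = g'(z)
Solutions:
 g(z) = -7*asin(C1*exp(3*z/14))/6 + 7*pi/6
 g(z) = 7*asin(C1*exp(3*z/14))/6


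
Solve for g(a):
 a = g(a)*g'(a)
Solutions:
 g(a) = -sqrt(C1 + a^2)
 g(a) = sqrt(C1 + a^2)


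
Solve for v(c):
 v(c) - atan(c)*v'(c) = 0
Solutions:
 v(c) = C1*exp(Integral(1/atan(c), c))


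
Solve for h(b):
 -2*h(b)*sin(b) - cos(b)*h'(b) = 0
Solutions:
 h(b) = C1*cos(b)^2


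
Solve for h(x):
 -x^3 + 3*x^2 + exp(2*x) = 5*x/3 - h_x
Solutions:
 h(x) = C1 + x^4/4 - x^3 + 5*x^2/6 - exp(2*x)/2


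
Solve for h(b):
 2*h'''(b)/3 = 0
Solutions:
 h(b) = C1 + C2*b + C3*b^2


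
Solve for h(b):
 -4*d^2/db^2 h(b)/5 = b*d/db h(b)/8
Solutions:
 h(b) = C1 + C2*erf(sqrt(5)*b/8)


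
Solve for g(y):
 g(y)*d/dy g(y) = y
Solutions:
 g(y) = -sqrt(C1 + y^2)
 g(y) = sqrt(C1 + y^2)


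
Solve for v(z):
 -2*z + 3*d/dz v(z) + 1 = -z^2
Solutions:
 v(z) = C1 - z^3/9 + z^2/3 - z/3


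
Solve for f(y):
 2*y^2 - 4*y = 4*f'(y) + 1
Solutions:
 f(y) = C1 + y^3/6 - y^2/2 - y/4


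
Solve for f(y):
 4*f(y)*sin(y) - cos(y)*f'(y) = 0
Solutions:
 f(y) = C1/cos(y)^4


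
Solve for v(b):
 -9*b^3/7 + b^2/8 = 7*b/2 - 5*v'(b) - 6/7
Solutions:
 v(b) = C1 + 9*b^4/140 - b^3/120 + 7*b^2/20 - 6*b/35


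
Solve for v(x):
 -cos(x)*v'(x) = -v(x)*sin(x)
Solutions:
 v(x) = C1/cos(x)


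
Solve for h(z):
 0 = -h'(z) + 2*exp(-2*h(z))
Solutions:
 h(z) = log(-sqrt(C1 + 4*z))
 h(z) = log(C1 + 4*z)/2


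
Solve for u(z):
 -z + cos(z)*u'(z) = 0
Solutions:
 u(z) = C1 + Integral(z/cos(z), z)


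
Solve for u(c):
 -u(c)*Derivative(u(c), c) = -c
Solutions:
 u(c) = -sqrt(C1 + c^2)
 u(c) = sqrt(C1 + c^2)


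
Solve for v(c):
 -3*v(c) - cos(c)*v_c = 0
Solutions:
 v(c) = C1*(sin(c) - 1)^(3/2)/(sin(c) + 1)^(3/2)


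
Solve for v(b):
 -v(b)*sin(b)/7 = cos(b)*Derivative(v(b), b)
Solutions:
 v(b) = C1*cos(b)^(1/7)


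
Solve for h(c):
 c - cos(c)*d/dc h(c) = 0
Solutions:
 h(c) = C1 + Integral(c/cos(c), c)


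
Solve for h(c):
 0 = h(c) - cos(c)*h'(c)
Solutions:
 h(c) = C1*sqrt(sin(c) + 1)/sqrt(sin(c) - 1)


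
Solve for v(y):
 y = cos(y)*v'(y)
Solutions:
 v(y) = C1 + Integral(y/cos(y), y)


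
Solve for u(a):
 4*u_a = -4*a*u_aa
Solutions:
 u(a) = C1 + C2*log(a)


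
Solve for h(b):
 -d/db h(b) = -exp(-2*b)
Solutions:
 h(b) = C1 - exp(-2*b)/2


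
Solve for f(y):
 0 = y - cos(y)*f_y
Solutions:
 f(y) = C1 + Integral(y/cos(y), y)


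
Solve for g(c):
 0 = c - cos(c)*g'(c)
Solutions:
 g(c) = C1 + Integral(c/cos(c), c)


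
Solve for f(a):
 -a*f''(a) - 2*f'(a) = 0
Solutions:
 f(a) = C1 + C2/a


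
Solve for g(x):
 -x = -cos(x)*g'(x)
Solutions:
 g(x) = C1 + Integral(x/cos(x), x)


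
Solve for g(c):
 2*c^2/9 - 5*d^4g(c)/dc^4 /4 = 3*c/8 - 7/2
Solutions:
 g(c) = C1 + C2*c + C3*c^2 + C4*c^3 + c^6/2025 - c^5/400 + 7*c^4/60


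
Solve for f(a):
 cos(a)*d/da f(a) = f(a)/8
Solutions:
 f(a) = C1*(sin(a) + 1)^(1/16)/(sin(a) - 1)^(1/16)


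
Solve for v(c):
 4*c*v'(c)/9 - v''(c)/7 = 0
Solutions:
 v(c) = C1 + C2*erfi(sqrt(14)*c/3)


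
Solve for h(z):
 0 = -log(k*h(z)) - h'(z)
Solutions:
 li(k*h(z))/k = C1 - z


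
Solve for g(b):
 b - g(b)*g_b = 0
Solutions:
 g(b) = -sqrt(C1 + b^2)
 g(b) = sqrt(C1 + b^2)


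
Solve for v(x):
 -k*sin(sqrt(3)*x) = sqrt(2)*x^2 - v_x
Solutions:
 v(x) = C1 - sqrt(3)*k*cos(sqrt(3)*x)/3 + sqrt(2)*x^3/3


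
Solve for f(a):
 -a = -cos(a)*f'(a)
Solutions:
 f(a) = C1 + Integral(a/cos(a), a)


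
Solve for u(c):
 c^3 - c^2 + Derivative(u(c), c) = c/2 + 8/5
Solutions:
 u(c) = C1 - c^4/4 + c^3/3 + c^2/4 + 8*c/5


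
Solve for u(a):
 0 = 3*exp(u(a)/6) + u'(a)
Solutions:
 u(a) = 6*log(1/(C1 + 3*a)) + 6*log(6)


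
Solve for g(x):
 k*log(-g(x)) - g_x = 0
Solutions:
 -li(-g(x)) = C1 + k*x


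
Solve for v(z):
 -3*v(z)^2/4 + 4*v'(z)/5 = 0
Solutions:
 v(z) = -16/(C1 + 15*z)


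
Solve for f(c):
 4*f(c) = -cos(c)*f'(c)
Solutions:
 f(c) = C1*(sin(c)^2 - 2*sin(c) + 1)/(sin(c)^2 + 2*sin(c) + 1)


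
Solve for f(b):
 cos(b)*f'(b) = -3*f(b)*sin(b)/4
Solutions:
 f(b) = C1*cos(b)^(3/4)


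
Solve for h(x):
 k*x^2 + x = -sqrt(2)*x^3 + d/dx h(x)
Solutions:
 h(x) = C1 + k*x^3/3 + sqrt(2)*x^4/4 + x^2/2


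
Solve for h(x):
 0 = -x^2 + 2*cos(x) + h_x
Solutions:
 h(x) = C1 + x^3/3 - 2*sin(x)


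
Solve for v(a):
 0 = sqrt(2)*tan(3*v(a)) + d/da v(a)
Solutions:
 v(a) = -asin(C1*exp(-3*sqrt(2)*a))/3 + pi/3
 v(a) = asin(C1*exp(-3*sqrt(2)*a))/3


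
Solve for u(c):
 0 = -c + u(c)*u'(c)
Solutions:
 u(c) = -sqrt(C1 + c^2)
 u(c) = sqrt(C1 + c^2)


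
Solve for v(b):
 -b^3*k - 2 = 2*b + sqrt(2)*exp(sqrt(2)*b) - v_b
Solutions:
 v(b) = C1 + b^4*k/4 + b^2 + 2*b + exp(sqrt(2)*b)


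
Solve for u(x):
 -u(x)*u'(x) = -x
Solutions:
 u(x) = -sqrt(C1 + x^2)
 u(x) = sqrt(C1 + x^2)


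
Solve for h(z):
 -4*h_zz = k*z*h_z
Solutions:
 h(z) = Piecewise((-sqrt(2)*sqrt(pi)*C1*erf(sqrt(2)*sqrt(k)*z/4)/sqrt(k) - C2, (k > 0) | (k < 0)), (-C1*z - C2, True))


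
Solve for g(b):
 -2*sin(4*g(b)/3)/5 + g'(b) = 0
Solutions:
 -2*b/5 + 3*log(cos(4*g(b)/3) - 1)/8 - 3*log(cos(4*g(b)/3) + 1)/8 = C1


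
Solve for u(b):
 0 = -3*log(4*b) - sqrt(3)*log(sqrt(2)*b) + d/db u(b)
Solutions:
 u(b) = C1 + sqrt(3)*b*log(b) + 3*b*log(b) - 3*b - sqrt(3)*b + b*log(2^(sqrt(3)/2 + 6))


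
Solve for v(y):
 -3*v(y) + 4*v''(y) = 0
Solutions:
 v(y) = C1*exp(-sqrt(3)*y/2) + C2*exp(sqrt(3)*y/2)


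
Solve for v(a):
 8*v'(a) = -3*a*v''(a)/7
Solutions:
 v(a) = C1 + C2/a^(53/3)


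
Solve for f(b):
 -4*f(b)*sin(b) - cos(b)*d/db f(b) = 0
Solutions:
 f(b) = C1*cos(b)^4


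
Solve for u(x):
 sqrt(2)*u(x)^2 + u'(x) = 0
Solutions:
 u(x) = 1/(C1 + sqrt(2)*x)


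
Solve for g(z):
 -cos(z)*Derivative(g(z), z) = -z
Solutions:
 g(z) = C1 + Integral(z/cos(z), z)


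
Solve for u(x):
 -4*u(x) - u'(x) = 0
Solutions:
 u(x) = C1*exp(-4*x)


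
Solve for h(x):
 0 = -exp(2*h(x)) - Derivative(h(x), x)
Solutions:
 h(x) = log(-sqrt(-1/(C1 - x))) - log(2)/2
 h(x) = log(-1/(C1 - x))/2 - log(2)/2


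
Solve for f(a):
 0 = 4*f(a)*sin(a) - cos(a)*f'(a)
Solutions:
 f(a) = C1/cos(a)^4


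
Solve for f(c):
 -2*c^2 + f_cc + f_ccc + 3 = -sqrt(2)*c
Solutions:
 f(c) = C1 + C2*c + C3*exp(-c) + c^4/6 + c^3*(-4 - sqrt(2))/6 + c^2*(1 + sqrt(2))/2


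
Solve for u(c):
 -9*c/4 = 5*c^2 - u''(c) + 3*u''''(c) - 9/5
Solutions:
 u(c) = C1 + C2*c + C3*exp(-sqrt(3)*c/3) + C4*exp(sqrt(3)*c/3) + 5*c^4/12 + 3*c^3/8 + 141*c^2/10


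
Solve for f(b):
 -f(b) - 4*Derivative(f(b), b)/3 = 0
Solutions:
 f(b) = C1*exp(-3*b/4)


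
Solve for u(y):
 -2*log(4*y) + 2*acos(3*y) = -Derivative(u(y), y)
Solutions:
 u(y) = C1 + 2*y*log(y) - 2*y*acos(3*y) - 2*y + 4*y*log(2) + 2*sqrt(1 - 9*y^2)/3


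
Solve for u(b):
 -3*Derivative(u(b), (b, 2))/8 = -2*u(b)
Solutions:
 u(b) = C1*exp(-4*sqrt(3)*b/3) + C2*exp(4*sqrt(3)*b/3)


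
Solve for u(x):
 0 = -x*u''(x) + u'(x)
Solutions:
 u(x) = C1 + C2*x^2


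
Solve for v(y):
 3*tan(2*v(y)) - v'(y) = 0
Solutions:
 v(y) = -asin(C1*exp(6*y))/2 + pi/2
 v(y) = asin(C1*exp(6*y))/2


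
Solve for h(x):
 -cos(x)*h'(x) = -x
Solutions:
 h(x) = C1 + Integral(x/cos(x), x)


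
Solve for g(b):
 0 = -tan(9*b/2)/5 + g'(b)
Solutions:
 g(b) = C1 - 2*log(cos(9*b/2))/45


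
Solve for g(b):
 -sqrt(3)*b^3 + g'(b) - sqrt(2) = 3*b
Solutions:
 g(b) = C1 + sqrt(3)*b^4/4 + 3*b^2/2 + sqrt(2)*b


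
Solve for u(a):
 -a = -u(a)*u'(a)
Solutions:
 u(a) = -sqrt(C1 + a^2)
 u(a) = sqrt(C1 + a^2)


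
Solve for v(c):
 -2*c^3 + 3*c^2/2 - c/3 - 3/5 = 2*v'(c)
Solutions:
 v(c) = C1 - c^4/4 + c^3/4 - c^2/12 - 3*c/10


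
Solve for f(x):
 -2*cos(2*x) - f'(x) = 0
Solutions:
 f(x) = C1 - sin(2*x)


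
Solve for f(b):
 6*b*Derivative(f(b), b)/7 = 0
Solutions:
 f(b) = C1


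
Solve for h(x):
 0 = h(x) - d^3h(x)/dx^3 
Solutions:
 h(x) = C3*exp(x) + (C1*sin(sqrt(3)*x/2) + C2*cos(sqrt(3)*x/2))*exp(-x/2)


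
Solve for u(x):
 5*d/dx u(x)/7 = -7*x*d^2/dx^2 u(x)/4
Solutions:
 u(x) = C1 + C2*x^(29/49)


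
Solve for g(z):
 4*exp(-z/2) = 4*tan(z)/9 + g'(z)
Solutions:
 g(z) = C1 - 2*log(tan(z)^2 + 1)/9 - 8*exp(-z/2)


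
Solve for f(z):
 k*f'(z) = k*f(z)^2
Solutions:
 f(z) = -1/(C1 + z)


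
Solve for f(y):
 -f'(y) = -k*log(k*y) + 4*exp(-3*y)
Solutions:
 f(y) = C1 + k*y*log(k*y) - k*y + 4*exp(-3*y)/3


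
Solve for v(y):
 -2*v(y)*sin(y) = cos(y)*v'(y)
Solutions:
 v(y) = C1*cos(y)^2


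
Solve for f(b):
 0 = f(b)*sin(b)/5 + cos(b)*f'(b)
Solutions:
 f(b) = C1*cos(b)^(1/5)


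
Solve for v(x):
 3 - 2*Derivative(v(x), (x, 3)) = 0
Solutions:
 v(x) = C1 + C2*x + C3*x^2 + x^3/4


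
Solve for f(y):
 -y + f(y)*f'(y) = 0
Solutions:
 f(y) = -sqrt(C1 + y^2)
 f(y) = sqrt(C1 + y^2)


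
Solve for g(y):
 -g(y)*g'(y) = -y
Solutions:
 g(y) = -sqrt(C1 + y^2)
 g(y) = sqrt(C1 + y^2)


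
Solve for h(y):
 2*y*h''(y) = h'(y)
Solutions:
 h(y) = C1 + C2*y^(3/2)


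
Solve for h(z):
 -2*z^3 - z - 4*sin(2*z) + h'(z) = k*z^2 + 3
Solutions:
 h(z) = C1 + k*z^3/3 + z^4/2 + z^2/2 + 3*z - 2*cos(2*z)


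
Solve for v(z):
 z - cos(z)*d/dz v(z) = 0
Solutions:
 v(z) = C1 + Integral(z/cos(z), z)


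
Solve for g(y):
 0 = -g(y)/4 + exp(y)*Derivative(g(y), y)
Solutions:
 g(y) = C1*exp(-exp(-y)/4)


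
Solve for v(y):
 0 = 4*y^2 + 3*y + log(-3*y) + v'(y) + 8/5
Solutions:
 v(y) = C1 - 4*y^3/3 - 3*y^2/2 - y*log(-y) + y*(-log(3) - 3/5)


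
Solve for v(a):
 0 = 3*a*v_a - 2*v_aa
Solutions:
 v(a) = C1 + C2*erfi(sqrt(3)*a/2)


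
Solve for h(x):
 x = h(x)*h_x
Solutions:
 h(x) = -sqrt(C1 + x^2)
 h(x) = sqrt(C1 + x^2)


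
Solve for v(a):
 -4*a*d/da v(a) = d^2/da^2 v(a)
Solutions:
 v(a) = C1 + C2*erf(sqrt(2)*a)


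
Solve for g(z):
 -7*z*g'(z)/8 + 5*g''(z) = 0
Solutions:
 g(z) = C1 + C2*erfi(sqrt(35)*z/20)


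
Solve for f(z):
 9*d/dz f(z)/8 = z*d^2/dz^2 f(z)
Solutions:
 f(z) = C1 + C2*z^(17/8)


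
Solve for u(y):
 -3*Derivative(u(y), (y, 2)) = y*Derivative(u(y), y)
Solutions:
 u(y) = C1 + C2*erf(sqrt(6)*y/6)


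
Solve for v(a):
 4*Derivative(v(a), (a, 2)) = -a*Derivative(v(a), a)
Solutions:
 v(a) = C1 + C2*erf(sqrt(2)*a/4)


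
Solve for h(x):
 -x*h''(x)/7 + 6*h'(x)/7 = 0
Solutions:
 h(x) = C1 + C2*x^7


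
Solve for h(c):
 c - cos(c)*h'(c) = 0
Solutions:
 h(c) = C1 + Integral(c/cos(c), c)


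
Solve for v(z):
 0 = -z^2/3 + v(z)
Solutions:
 v(z) = z^2/3


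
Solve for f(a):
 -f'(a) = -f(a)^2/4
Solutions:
 f(a) = -4/(C1 + a)


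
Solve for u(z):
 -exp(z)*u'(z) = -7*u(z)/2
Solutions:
 u(z) = C1*exp(-7*exp(-z)/2)


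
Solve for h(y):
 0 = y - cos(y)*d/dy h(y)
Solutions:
 h(y) = C1 + Integral(y/cos(y), y)


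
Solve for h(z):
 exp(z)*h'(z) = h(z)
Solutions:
 h(z) = C1*exp(-exp(-z))


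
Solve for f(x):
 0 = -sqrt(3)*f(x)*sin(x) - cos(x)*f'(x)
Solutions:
 f(x) = C1*cos(x)^(sqrt(3))


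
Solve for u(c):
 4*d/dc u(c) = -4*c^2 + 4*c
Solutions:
 u(c) = C1 - c^3/3 + c^2/2


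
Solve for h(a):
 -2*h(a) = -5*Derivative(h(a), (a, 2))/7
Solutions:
 h(a) = C1*exp(-sqrt(70)*a/5) + C2*exp(sqrt(70)*a/5)


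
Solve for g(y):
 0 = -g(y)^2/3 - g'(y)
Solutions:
 g(y) = 3/(C1 + y)


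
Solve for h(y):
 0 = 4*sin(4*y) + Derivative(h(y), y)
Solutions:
 h(y) = C1 + cos(4*y)


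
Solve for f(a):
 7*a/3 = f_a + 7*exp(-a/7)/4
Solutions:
 f(a) = C1 + 7*a^2/6 + 49*exp(-a/7)/4


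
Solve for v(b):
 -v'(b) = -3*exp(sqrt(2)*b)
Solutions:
 v(b) = C1 + 3*sqrt(2)*exp(sqrt(2)*b)/2


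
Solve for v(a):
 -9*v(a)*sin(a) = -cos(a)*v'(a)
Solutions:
 v(a) = C1/cos(a)^9


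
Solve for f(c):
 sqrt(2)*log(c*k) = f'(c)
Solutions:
 f(c) = C1 + sqrt(2)*c*log(c*k) - sqrt(2)*c


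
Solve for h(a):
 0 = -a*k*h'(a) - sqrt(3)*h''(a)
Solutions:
 h(a) = Piecewise((-sqrt(2)*3^(1/4)*sqrt(pi)*C1*erf(sqrt(2)*3^(3/4)*a*sqrt(k)/6)/(2*sqrt(k)) - C2, (k > 0) | (k < 0)), (-C1*a - C2, True))


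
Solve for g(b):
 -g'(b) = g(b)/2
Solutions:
 g(b) = C1*exp(-b/2)


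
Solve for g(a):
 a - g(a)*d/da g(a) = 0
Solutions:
 g(a) = -sqrt(C1 + a^2)
 g(a) = sqrt(C1 + a^2)


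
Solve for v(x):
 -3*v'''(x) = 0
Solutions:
 v(x) = C1 + C2*x + C3*x^2


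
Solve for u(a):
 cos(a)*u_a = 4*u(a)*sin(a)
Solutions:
 u(a) = C1/cos(a)^4


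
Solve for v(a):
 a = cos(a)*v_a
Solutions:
 v(a) = C1 + Integral(a/cos(a), a)


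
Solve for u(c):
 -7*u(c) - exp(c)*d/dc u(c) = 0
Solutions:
 u(c) = C1*exp(7*exp(-c))


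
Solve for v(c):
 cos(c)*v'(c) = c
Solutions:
 v(c) = C1 + Integral(c/cos(c), c)


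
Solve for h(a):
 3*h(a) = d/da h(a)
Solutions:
 h(a) = C1*exp(3*a)


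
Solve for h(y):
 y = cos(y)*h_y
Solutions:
 h(y) = C1 + Integral(y/cos(y), y)


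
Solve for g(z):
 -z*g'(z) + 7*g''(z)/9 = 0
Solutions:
 g(z) = C1 + C2*erfi(3*sqrt(14)*z/14)


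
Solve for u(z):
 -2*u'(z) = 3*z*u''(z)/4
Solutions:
 u(z) = C1 + C2/z^(5/3)


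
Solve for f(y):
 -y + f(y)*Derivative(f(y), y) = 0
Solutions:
 f(y) = -sqrt(C1 + y^2)
 f(y) = sqrt(C1 + y^2)


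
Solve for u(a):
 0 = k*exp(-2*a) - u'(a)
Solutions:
 u(a) = C1 - k*exp(-2*a)/2


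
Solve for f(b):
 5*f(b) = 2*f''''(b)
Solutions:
 f(b) = C1*exp(-2^(3/4)*5^(1/4)*b/2) + C2*exp(2^(3/4)*5^(1/4)*b/2) + C3*sin(2^(3/4)*5^(1/4)*b/2) + C4*cos(2^(3/4)*5^(1/4)*b/2)


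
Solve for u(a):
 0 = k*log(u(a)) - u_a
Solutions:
 li(u(a)) = C1 + a*k


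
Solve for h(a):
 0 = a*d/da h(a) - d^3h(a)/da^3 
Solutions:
 h(a) = C1 + Integral(C2*airyai(a) + C3*airybi(a), a)


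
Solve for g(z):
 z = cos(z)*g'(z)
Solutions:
 g(z) = C1 + Integral(z/cos(z), z)


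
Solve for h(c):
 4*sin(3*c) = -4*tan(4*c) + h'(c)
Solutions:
 h(c) = C1 - log(cos(4*c)) - 4*cos(3*c)/3


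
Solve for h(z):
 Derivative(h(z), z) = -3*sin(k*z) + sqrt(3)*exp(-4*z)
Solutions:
 h(z) = C1 - sqrt(3)*exp(-4*z)/4 + 3*cos(k*z)/k


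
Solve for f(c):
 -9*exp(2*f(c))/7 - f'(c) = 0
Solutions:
 f(c) = log(-sqrt(1/(C1 + 9*c))) - log(2) + log(14)/2
 f(c) = log(1/(C1 + 9*c))/2 - log(2) + log(14)/2


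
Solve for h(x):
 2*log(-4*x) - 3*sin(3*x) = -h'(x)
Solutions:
 h(x) = C1 - 2*x*log(-x) - 4*x*log(2) + 2*x - cos(3*x)


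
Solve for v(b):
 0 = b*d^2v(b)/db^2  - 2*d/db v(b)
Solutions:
 v(b) = C1 + C2*b^3


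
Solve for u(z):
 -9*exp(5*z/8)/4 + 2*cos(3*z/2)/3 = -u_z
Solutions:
 u(z) = C1 + 18*exp(5*z/8)/5 - 4*sin(3*z/2)/9


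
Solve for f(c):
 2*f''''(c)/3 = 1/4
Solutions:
 f(c) = C1 + C2*c + C3*c^2 + C4*c^3 + c^4/64


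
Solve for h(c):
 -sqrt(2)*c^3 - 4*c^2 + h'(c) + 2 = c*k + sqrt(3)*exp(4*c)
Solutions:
 h(c) = C1 + sqrt(2)*c^4/4 + 4*c^3/3 + c^2*k/2 - 2*c + sqrt(3)*exp(4*c)/4


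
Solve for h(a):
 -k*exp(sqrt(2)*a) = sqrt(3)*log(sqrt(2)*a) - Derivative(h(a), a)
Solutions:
 h(a) = C1 + sqrt(3)*a*log(a) + sqrt(3)*a*(-1 + log(2)/2) + sqrt(2)*k*exp(sqrt(2)*a)/2


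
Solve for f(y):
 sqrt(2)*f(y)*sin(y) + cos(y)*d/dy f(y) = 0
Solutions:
 f(y) = C1*cos(y)^(sqrt(2))


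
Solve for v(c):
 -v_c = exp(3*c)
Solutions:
 v(c) = C1 - exp(3*c)/3


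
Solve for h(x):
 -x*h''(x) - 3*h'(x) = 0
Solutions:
 h(x) = C1 + C2/x^2


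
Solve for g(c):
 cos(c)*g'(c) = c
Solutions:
 g(c) = C1 + Integral(c/cos(c), c)


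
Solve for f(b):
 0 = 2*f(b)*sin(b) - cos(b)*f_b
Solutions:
 f(b) = C1/cos(b)^2


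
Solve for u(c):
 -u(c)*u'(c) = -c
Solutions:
 u(c) = -sqrt(C1 + c^2)
 u(c) = sqrt(C1 + c^2)


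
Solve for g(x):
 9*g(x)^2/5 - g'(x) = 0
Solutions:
 g(x) = -5/(C1 + 9*x)


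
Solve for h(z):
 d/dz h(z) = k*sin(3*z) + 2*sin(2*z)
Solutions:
 h(z) = C1 - k*cos(3*z)/3 - cos(2*z)


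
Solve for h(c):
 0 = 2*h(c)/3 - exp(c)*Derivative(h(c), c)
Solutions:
 h(c) = C1*exp(-2*exp(-c)/3)


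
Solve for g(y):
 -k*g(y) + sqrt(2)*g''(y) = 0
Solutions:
 g(y) = C1*exp(-2^(3/4)*sqrt(k)*y/2) + C2*exp(2^(3/4)*sqrt(k)*y/2)


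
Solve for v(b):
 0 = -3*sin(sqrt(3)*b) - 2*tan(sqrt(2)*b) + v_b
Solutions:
 v(b) = C1 - sqrt(2)*log(cos(sqrt(2)*b)) - sqrt(3)*cos(sqrt(3)*b)


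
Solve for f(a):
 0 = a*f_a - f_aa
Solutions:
 f(a) = C1 + C2*erfi(sqrt(2)*a/2)


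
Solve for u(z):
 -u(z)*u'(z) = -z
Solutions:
 u(z) = -sqrt(C1 + z^2)
 u(z) = sqrt(C1 + z^2)


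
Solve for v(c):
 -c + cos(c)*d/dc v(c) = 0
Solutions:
 v(c) = C1 + Integral(c/cos(c), c)


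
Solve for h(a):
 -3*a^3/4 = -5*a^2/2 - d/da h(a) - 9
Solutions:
 h(a) = C1 + 3*a^4/16 - 5*a^3/6 - 9*a


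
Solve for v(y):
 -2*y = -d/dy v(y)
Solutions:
 v(y) = C1 + y^2


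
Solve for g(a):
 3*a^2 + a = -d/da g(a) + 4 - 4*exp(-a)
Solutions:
 g(a) = C1 - a^3 - a^2/2 + 4*a + 4*exp(-a)


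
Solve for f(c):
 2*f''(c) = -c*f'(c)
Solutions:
 f(c) = C1 + C2*erf(c/2)


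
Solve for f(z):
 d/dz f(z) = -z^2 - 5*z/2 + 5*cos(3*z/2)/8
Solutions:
 f(z) = C1 - z^3/3 - 5*z^2/4 + 5*sin(3*z/2)/12


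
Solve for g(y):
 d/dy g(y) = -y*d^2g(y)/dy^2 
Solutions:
 g(y) = C1 + C2*log(y)


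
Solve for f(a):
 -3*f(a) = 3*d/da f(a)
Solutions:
 f(a) = C1*exp(-a)


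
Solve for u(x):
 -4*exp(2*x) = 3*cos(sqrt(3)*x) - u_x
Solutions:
 u(x) = C1 + 2*exp(2*x) + sqrt(3)*sin(sqrt(3)*x)


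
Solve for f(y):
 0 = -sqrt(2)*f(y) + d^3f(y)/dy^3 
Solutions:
 f(y) = C3*exp(2^(1/6)*y) + (C1*sin(2^(1/6)*sqrt(3)*y/2) + C2*cos(2^(1/6)*sqrt(3)*y/2))*exp(-2^(1/6)*y/2)


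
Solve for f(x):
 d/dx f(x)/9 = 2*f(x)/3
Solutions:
 f(x) = C1*exp(6*x)


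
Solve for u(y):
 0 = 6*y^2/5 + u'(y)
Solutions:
 u(y) = C1 - 2*y^3/5


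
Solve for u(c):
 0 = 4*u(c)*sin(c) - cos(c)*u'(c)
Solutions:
 u(c) = C1/cos(c)^4


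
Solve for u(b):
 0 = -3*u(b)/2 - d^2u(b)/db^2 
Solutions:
 u(b) = C1*sin(sqrt(6)*b/2) + C2*cos(sqrt(6)*b/2)


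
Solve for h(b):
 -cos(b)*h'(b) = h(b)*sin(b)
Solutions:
 h(b) = C1*cos(b)


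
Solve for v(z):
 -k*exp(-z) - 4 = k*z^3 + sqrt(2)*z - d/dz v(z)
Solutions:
 v(z) = C1 + k*z^4/4 - k*exp(-z) + sqrt(2)*z^2/2 + 4*z


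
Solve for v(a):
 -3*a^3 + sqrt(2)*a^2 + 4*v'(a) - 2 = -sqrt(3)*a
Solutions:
 v(a) = C1 + 3*a^4/16 - sqrt(2)*a^3/12 - sqrt(3)*a^2/8 + a/2


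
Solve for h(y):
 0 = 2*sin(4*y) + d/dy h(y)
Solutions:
 h(y) = C1 + cos(4*y)/2


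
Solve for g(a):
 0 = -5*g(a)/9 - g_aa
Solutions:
 g(a) = C1*sin(sqrt(5)*a/3) + C2*cos(sqrt(5)*a/3)


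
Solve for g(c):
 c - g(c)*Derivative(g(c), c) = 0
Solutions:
 g(c) = -sqrt(C1 + c^2)
 g(c) = sqrt(C1 + c^2)


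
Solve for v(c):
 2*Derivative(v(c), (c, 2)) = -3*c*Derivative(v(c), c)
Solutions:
 v(c) = C1 + C2*erf(sqrt(3)*c/2)


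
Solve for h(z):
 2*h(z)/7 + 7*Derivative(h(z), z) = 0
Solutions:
 h(z) = C1*exp(-2*z/49)


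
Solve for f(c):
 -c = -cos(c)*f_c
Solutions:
 f(c) = C1 + Integral(c/cos(c), c)


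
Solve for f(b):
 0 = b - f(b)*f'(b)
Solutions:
 f(b) = -sqrt(C1 + b^2)
 f(b) = sqrt(C1 + b^2)


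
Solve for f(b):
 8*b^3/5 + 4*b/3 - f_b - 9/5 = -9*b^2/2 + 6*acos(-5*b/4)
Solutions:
 f(b) = C1 + 2*b^4/5 + 3*b^3/2 + 2*b^2/3 - 6*b*acos(-5*b/4) - 9*b/5 - 6*sqrt(16 - 25*b^2)/5


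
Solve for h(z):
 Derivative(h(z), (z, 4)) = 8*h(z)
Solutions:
 h(z) = C1*exp(-2^(3/4)*z) + C2*exp(2^(3/4)*z) + C3*sin(2^(3/4)*z) + C4*cos(2^(3/4)*z)


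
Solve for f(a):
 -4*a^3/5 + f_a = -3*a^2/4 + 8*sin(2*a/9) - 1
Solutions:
 f(a) = C1 + a^4/5 - a^3/4 - a - 36*cos(2*a/9)


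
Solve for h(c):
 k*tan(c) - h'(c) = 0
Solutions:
 h(c) = C1 - k*log(cos(c))


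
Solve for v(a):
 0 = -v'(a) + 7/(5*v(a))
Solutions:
 v(a) = -sqrt(C1 + 70*a)/5
 v(a) = sqrt(C1 + 70*a)/5


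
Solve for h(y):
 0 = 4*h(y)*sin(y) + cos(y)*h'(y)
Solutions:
 h(y) = C1*cos(y)^4


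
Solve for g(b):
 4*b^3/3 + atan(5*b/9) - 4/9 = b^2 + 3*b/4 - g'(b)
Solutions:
 g(b) = C1 - b^4/3 + b^3/3 + 3*b^2/8 - b*atan(5*b/9) + 4*b/9 + 9*log(25*b^2 + 81)/10


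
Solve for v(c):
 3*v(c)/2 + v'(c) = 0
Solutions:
 v(c) = C1*exp(-3*c/2)


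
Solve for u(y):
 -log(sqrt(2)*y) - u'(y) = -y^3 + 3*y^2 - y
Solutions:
 u(y) = C1 + y^4/4 - y^3 + y^2/2 - y*log(y) - y*log(2)/2 + y


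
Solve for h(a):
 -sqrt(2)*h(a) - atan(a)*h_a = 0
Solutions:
 h(a) = C1*exp(-sqrt(2)*Integral(1/atan(a), a))


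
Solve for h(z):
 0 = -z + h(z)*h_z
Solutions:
 h(z) = -sqrt(C1 + z^2)
 h(z) = sqrt(C1 + z^2)


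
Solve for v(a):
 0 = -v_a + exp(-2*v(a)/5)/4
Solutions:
 v(a) = 5*log(-sqrt(C1 + a)) - 5*log(10)/2
 v(a) = 5*log(C1 + a/10)/2


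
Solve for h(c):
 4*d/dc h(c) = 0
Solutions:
 h(c) = C1


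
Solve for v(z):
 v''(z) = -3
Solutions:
 v(z) = C1 + C2*z - 3*z^2/2


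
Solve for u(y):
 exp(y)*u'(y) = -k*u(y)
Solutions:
 u(y) = C1*exp(k*exp(-y))


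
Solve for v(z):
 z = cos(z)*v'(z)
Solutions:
 v(z) = C1 + Integral(z/cos(z), z)


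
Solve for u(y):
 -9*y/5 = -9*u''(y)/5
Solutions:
 u(y) = C1 + C2*y + y^3/6


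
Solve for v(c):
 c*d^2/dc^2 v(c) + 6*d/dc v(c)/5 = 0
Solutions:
 v(c) = C1 + C2/c^(1/5)


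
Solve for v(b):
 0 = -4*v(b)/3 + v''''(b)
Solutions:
 v(b) = C1*exp(-sqrt(2)*3^(3/4)*b/3) + C2*exp(sqrt(2)*3^(3/4)*b/3) + C3*sin(sqrt(2)*3^(3/4)*b/3) + C4*cos(sqrt(2)*3^(3/4)*b/3)


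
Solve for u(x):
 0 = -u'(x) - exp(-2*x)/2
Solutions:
 u(x) = C1 + exp(-2*x)/4


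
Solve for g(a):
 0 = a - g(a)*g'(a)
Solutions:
 g(a) = -sqrt(C1 + a^2)
 g(a) = sqrt(C1 + a^2)


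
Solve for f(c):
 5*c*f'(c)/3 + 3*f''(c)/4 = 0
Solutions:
 f(c) = C1 + C2*erf(sqrt(10)*c/3)


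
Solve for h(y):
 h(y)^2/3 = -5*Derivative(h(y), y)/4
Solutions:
 h(y) = 15/(C1 + 4*y)


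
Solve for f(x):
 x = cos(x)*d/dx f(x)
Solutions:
 f(x) = C1 + Integral(x/cos(x), x)


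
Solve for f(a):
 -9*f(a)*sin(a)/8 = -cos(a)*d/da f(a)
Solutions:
 f(a) = C1/cos(a)^(9/8)


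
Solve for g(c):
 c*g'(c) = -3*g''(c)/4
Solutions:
 g(c) = C1 + C2*erf(sqrt(6)*c/3)


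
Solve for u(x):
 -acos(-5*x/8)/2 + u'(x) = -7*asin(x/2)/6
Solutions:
 u(x) = C1 + x*acos(-5*x/8)/2 - 7*x*asin(x/2)/6 - 7*sqrt(4 - x^2)/6 + sqrt(64 - 25*x^2)/10
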